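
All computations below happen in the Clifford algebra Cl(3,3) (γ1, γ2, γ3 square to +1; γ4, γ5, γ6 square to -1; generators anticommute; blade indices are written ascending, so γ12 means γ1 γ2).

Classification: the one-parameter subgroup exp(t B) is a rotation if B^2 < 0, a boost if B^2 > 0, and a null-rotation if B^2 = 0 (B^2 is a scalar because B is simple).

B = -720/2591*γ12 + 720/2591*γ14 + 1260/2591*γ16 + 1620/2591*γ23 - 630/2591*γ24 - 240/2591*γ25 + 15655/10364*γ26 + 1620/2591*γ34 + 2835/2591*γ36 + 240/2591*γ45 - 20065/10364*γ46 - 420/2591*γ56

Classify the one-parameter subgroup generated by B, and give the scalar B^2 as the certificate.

B^2 term by term: the squares give (-720/2591)^2*(γ12)^2 + (720/2591)^2*(γ14)^2 + (1260/2591)^2*(γ16)^2 + (1620/2591)^2*(γ23)^2 + (-630/2591)^2*(γ24)^2 + (-240/2591)^2*(γ25)^2 + (15655/10364)^2*(γ26)^2 + (1620/2591)^2*(γ34)^2 + (2835/2591)^2*(γ36)^2 + (240/2591)^2*(γ45)^2 + (-20065/10364)^2*(γ46)^2 + (-420/2591)^2*(γ56)^2 = 518400/6713281*(-1) + 518400/6713281*(+1) + 1587600/6713281*(+1) + 2624400/6713281*(-1) + 396900/6713281*(+1) + 57600/6713281*(+1) + 245079025/107412496*(+1) + 2624400/6713281*(+1) + 8037225/6713281*(+1) + 57600/6713281*(-1) + 402604225/107412496*(-1) + 176400/6713281*(-1) = 0 (each basis 2-blade squares to minus the product of its generators' squares); cross terms between blades sharing an index anticommute and cancel; the commuting (index-disjoint) pairs give grade-4 terms 2*c*c'*(blade product), which cancel blade by blade — γ1234: -2332800/6713281 + 2332800/6713281 = 0; γ1236: -4082400/6713281 + 4082400/6713281 = 0; γ1245: -345600/6713281 + 345600/6713281 = 0; γ1246: 7223400/6713281 - 5635800/6713281 - 1587600/6713281 = 0; γ1256: 604800/6713281 - 604800/6713281 = 0; γ1346: -4082400/6713281 + 4082400/6713281 = 0; γ1456: -604800/6713281 + 604800/6713281 = 0; γ2345: 777600/6713281 - 777600/6713281 = 0; γ2346: -16252650/6713281 + 3572100/6713281 + 12680550/6713281 = 0; γ2356: -1360800/6713281 + 1360800/6713281 = 0; γ2456: 529200/6713281 - 2407800/6713281 + 1878600/6713281 = 0; γ3456: -1360800/6713281 + 1360800/6713281 = 0 — confirming B is simple. So B^2 = 0.
Answer: null-rotation, certificate B^2 = 0. Key observation: B^2 = 0 is a conjugation invariant, so its sign decides the class regardless of the surface form of B.


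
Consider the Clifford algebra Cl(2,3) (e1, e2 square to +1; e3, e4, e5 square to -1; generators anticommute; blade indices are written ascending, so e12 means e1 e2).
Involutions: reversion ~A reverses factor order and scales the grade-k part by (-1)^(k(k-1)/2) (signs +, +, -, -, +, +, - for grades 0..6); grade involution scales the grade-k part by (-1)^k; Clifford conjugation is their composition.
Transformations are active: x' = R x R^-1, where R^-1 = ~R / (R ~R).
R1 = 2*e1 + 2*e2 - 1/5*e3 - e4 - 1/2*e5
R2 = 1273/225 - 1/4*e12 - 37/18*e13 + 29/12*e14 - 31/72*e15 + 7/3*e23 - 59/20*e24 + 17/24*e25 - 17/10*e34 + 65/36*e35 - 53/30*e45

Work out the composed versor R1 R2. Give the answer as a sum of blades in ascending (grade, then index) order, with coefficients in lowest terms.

Distribute over the terms of R1 (each basis-blade product reordered to ascending indices, repeated generators contracted through their squares):
(2*e1) R2 = 2546/225*e1 - 1/2*e2 - 37/9*e3 + 29/6*e4 - 31/36*e5 + 14/3*e123 - 59/10*e124 + 17/12*e125 - 17/5*e134 + 65/18*e135 - 53/15*e145
(2*e2) R2 = 1/2*e1 + 2546/225*e2 + 14/3*e3 - 59/10*e4 + 17/12*e5 + 37/9*e123 - 29/6*e124 + 31/36*e125 - 17/5*e234 + 65/18*e235 - 53/15*e245
(-1/5*e3) R2 = 37/90*e1 - 7/15*e2 - 1273/1125*e3 - 17/50*e4 + 13/36*e5 + 1/20*e123 + 29/60*e134 - 31/360*e135 - 59/100*e234 + 17/120*e235 + 53/150*e345
(-e4) R2 = -29/12*e1 + 59/20*e2 + 17/10*e3 - 1273/225*e4 - 53/30*e5 + 1/4*e124 + 37/18*e134 - 31/72*e145 - 7/3*e234 + 17/24*e245 + 65/36*e345
(-1/2*e5) R2 = 31/144*e1 - 17/48*e2 - 65/72*e3 + 53/60*e4 - 1273/450*e5 + 1/8*e125 + 37/36*e135 - 29/24*e145 - 7/6*e235 + 59/40*e245 + 17/20*e345
Summing the partial products and collecting blades:
Answer: 36091/3600*e1 + 46601/3600*e2 + 1991/9000*e3 - 5563/900*e4 - 3311/900*e5 + 1589/180*e123 - 629/60*e124 + 173/72*e125 - 31/36*e134 + 1639/360*e135 - 931/180*e145 - 1897/300*e234 + 931/360*e235 - 27/20*e245 + 677/225*e345


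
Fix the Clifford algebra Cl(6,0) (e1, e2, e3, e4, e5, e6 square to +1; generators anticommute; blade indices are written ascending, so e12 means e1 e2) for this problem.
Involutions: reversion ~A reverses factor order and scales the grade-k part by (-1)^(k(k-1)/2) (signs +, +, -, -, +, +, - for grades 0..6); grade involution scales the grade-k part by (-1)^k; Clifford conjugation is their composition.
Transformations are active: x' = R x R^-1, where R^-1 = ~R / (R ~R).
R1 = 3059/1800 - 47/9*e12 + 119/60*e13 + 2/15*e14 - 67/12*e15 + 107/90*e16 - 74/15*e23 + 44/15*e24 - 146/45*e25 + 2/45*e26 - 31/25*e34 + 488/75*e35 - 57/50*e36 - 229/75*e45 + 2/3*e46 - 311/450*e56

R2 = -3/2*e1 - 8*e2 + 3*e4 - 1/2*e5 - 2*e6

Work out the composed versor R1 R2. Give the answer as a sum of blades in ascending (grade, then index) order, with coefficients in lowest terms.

Distribute over the terms of R2 (each basis-blade product reordered to ascending indices, repeated generators contracted through their squares):
R1 (-3/2*e1) = -3059/1200*e1 - 47/6*e2 + 119/40*e3 + 1/5*e4 - 67/8*e5 + 107/60*e6 + 37/5*e123 - 22/5*e124 + 73/15*e125 - 1/15*e126 + 93/50*e134 - 244/25*e135 + 171/100*e136 + 229/50*e145 - e146 + 311/300*e156
R1 (-8*e2) = 376/9*e1 - 3059/225*e2 - 592/15*e3 + 352/15*e4 - 1168/45*e5 + 16/45*e6 + 238/15*e123 + 16/15*e124 - 134/3*e125 + 428/45*e126 + 248/25*e234 - 3904/75*e235 + 228/25*e236 + 1832/75*e245 - 16/3*e246 + 1244/225*e256
R1 (3*e4) = 2/5*e1 + 44/5*e2 - 93/25*e3 + 3059/600*e4 + 229/25*e5 - 2*e6 - 47/3*e124 + 119/20*e134 + 67/4*e145 - 107/30*e146 - 74/5*e234 + 146/15*e245 - 2/15*e246 - 488/25*e345 + 171/50*e346 - 311/150*e456
R1 (-1/2*e5) = 67/24*e1 + 73/45*e2 - 244/75*e3 + 229/150*e4 - 3059/3600*e5 - 311/900*e6 + 47/18*e125 - 119/120*e135 - 1/15*e145 + 107/180*e156 + 37/15*e235 - 22/15*e245 + 1/45*e256 + 31/50*e345 - 57/100*e356 + 1/3*e456
R1 (-2*e6) = -107/45*e1 - 4/45*e2 + 57/25*e3 - 4/3*e4 + 311/225*e5 - 3059/900*e6 + 94/9*e126 - 119/30*e136 - 4/15*e146 + 67/6*e156 + 148/15*e236 - 88/15*e246 + 292/45*e256 + 62/25*e346 - 976/75*e356 + 458/75*e456
Summing the partial products and collecting blades:
Answer: 16017/400*e1 - 4993/450*e2 - 8237/200*e3 + 695/24*e4 - 88697/3600*e5 - 649/180*e6 + 349/15*e123 - 19*e124 - 3347/90*e125 + 179/9*e126 + 781/100*e134 - 6451/600*e135 - 677/300*e136 + 6379/300*e145 - 29/6*e146 + 5759/450*e156 - 122/25*e234 - 3719/75*e235 + 1424/75*e236 + 2452/75*e245 - 34/3*e246 + 301/25*e256 - 189/10*e345 + 59/10*e346 - 163/12*e356 + 131/30*e456


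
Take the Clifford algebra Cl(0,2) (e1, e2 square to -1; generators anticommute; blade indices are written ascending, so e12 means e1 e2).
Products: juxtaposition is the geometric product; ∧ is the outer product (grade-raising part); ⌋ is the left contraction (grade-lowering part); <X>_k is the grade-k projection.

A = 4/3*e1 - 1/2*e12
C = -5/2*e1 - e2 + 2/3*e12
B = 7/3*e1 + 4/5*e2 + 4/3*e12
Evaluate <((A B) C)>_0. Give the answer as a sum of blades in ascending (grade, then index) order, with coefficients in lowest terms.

step 1: -22/9 + 2/5*e1 - 53/18*e2 + 16/15*e12
step 2: -239/90 + 704/135*e1 - 22/45*e2 - 5071/540*e12
step 3: -239/90
Answer: -239/90


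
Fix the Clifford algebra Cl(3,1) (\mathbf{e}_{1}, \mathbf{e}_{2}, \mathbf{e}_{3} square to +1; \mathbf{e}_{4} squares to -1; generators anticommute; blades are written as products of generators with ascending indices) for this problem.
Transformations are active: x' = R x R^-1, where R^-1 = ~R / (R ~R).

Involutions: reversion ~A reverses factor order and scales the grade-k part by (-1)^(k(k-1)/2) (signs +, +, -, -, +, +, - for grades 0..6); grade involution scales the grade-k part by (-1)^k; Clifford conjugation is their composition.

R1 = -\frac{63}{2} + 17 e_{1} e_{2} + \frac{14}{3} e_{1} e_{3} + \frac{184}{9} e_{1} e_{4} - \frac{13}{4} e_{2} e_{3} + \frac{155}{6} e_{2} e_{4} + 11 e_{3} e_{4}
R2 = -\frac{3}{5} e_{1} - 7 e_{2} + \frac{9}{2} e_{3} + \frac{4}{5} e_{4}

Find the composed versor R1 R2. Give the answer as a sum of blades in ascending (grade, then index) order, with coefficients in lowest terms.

Distribute over the terms of R2 (each basis-blade product reordered to ascending indices, repeated generators contracted through their squares):
R1 (-\frac{3}{5} e_{1}) = \frac{189}{10} e_{1} + \frac{51}{5} e_{2} + \frac{14}{5} e_{3} + \frac{184}{15} e_{4} + \frac{39}{20} e_{1} e_{2} e_{3} - \frac{31}{2} e_{1} e_{2} e_{4} - \frac{33}{5} e_{1} e_{3} e_{4}
R1 (-7 e_{2}) = -119 e_{1} + \frac{441}{2} e_{2} - \frac{91}{4} e_{3} + \frac{1085}{6} e_{4} + \frac{98}{3} e_{1} e_{2} e_{3} + \frac{1288}{9} e_{1} e_{2} e_{4} - 77 e_{2} e_{3} e_{4}
R1 (\frac{9}{2} e_{3}) = 21 e_{1} - \frac{117}{8} e_{2} - \frac{567}{4} e_{3} - \frac{99}{2} e_{4} + \frac{153}{2} e_{1} e_{2} e_{3} - 92 e_{1} e_{3} e_{4} - \frac{465}{4} e_{2} e_{3} e_{4}
R1 (\frac{4}{5} e_{4}) = -\frac{736}{45} e_{1} - \frac{62}{3} e_{2} - \frac{44}{5} e_{3} - \frac{126}{5} e_{4} + \frac{68}{5} e_{1} e_{2} e_{4} + \frac{56}{15} e_{1} e_{3} e_{4} - \frac{13}{5} e_{2} e_{3} e_{4}
Summing the partial products and collecting blades:
Answer: -\frac{8591}{90} e_{1} + \frac{23449}{120} e_{2} - \frac{341}{2} e_{3} + \frac{592}{5} e_{4} + \frac{6667}{60} e_{1} e_{2} e_{3} + \frac{12709}{90} e_{1} e_{2} e_{4} - \frac{1423}{15} e_{1} e_{3} e_{4} - \frac{3917}{20} e_{2} e_{3} e_{4}


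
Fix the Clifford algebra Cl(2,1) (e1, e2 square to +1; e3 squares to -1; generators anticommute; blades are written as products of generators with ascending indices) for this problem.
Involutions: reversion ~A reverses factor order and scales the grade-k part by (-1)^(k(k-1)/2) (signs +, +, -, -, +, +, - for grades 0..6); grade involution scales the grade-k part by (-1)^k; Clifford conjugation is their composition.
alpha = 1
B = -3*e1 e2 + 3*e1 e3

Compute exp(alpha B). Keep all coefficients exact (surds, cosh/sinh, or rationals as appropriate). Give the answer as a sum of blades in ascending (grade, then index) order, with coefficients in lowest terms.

B^2 term by term: the squares give (-3)^2*(e1 e2)^2 + (3)^2*(e1 e3)^2 = 9*(-1) + 9*(+1) = 0 (each basis 2-blade squares to minus the product of its generators' squares); cross terms between blades sharing an index anticommute and cancel. So B^2 = 0.
B^2 = 0, and the exponential is exactly linear here: exp(alpha B) = 1 + alpha B (parabolic case).
Answer: 1 - 3*e1 e2 + 3*e1 e3


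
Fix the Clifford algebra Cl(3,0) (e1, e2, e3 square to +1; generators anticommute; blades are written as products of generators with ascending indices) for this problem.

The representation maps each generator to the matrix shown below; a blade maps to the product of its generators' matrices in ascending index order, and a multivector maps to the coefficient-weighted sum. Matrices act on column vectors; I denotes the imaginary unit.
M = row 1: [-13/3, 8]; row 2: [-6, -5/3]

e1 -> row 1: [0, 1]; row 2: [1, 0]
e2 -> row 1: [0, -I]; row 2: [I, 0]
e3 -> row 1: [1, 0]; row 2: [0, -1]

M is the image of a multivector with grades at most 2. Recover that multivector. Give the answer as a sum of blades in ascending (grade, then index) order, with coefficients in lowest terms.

Method: 1, rho(e1), rho(e2), rho(e3) form a trace-orthogonal basis of the 2x2 complex matrices (tr(X Y) = 2 if X = Y, else 0), so M = m0*1 + m1*rho(e1) + m2*rho(e2) + m3*rho(e3) with m0 = tr(M)/2 = -3, m1 = tr(M rho(e1))/2 = 1, m2 = tr(M rho(e2))/2 = 7*I, m3 = tr(M rho(e3))/2 = -4/3.
Multiplying table entries, the bivector images are rho(e1 e2) = I*rho(e3), rho(e1 e3) = -I*rho(e2), rho(e2 e3) = I*rho(e1); with real blade coefficients the real parts of m0..m3 are the coefficients of 1, e1, e2, e3 and the imaginary parts give the bivectors (e2 e3: Im m1, e1 e3: -Im m2, e1 e2: Im m3).
Answer: -3 + e1 - 4/3*e3 - 7*e1 e3


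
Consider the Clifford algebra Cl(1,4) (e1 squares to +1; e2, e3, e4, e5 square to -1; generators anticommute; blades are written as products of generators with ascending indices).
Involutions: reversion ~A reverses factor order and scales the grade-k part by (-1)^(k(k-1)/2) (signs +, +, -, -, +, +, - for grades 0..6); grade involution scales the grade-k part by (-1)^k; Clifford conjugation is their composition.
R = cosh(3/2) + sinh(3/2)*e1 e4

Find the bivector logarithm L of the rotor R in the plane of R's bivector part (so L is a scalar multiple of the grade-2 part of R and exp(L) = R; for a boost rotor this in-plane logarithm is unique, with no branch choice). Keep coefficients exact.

The scalar part of R is cosh(3/2), which determines |rapidity| via cosh; the sign lives in the bivector part, and pairing them (bivector part over sinh of the rapidity = the plane) gives the unique in-plane L = rapidity * plane.
Concretely: cosh(rapidity) = cosh(3/2) gives rapidity = ±3/2, and since rapidity/sinh(rapidity) is even the sign is immaterial: L = (rapidity/sinh(rapidity)) * <R>_2 = (3/(2*sinh(3/2))) * <R>_2.
Answer: 3/2*e1 e4


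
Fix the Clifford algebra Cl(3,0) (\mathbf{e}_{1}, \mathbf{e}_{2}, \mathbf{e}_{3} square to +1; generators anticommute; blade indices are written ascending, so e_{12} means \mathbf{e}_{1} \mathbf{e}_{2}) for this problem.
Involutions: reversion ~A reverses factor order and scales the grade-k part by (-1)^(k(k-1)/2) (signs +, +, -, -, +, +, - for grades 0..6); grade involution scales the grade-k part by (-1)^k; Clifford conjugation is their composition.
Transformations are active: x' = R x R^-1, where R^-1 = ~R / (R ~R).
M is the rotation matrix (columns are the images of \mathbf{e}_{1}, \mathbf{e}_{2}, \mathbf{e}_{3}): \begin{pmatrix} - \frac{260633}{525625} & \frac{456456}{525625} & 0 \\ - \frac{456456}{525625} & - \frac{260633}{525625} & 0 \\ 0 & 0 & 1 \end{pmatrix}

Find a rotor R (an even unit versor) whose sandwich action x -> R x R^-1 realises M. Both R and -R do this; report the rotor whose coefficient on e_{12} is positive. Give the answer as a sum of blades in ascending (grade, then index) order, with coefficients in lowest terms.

Method: write R = a + b12*e_{12} + b13*e_{13} + b23*e_{23} with a^2 + b12^2 + b13^2 + b23^2 = 1 (so R^-1 = ~R). Expanding the columns R e_j ~R gives tr M = 4a^2 - 1 and, from the antisymmetric part, M21 - M12 = -4a*b12, M13 - M31 = 4a*b13, M32 - M23 = -4a*b23.
Here tr M = \frac{4359}{525625}, so a^2 = (1 + tr M)/4 = \frac{132496}{525625} and a = ±\frac{364}{725}. Taking a = \frac{364}{725}: M21 - M12 = -\frac{912912}{525625}, M13 - M31 = 0, M32 - M23 = 0, giving b12 = \frac{627}{725}, b13 = 0, b23 = 0, i.e. R = \frac{364}{725} + \frac{627}{725} e_{12}.
Its e_{12} coefficient is already positive.
Answer: \frac{364}{725} + \frac{627}{725} e_{12}. Why the constraint matters: R and -R act identically through the sandwich — M has trace \frac{4359}{525625} either way — so only the sign condition on e_{12} picks one of the two preimages.


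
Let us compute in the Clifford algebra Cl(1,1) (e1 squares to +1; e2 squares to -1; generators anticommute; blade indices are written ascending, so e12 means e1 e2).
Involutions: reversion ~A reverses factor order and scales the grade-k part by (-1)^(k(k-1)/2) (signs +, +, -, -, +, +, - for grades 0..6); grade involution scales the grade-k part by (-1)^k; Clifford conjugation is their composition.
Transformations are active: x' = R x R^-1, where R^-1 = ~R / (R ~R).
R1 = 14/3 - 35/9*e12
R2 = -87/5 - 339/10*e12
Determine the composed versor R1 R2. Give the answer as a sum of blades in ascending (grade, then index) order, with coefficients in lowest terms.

Distribute over the terms of R1 (each basis-blade product reordered to ascending indices, repeated generators contracted through their squares):
(14/3) R2 = -406/5 - 791/5*e12
(-35/9*e12) R2 = 791/6 + 203/3*e12
Summing the partial products and collecting blades:
Answer: 1519/30 - 1358/15*e12


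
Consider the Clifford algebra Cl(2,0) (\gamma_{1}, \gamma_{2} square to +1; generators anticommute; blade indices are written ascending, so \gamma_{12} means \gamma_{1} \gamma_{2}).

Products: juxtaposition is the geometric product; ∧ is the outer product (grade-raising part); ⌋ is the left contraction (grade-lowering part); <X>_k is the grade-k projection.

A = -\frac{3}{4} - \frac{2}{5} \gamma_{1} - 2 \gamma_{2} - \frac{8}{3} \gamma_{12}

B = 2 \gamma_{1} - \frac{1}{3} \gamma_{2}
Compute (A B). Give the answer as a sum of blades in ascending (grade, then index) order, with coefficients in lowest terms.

step 1: -\frac{2}{15} - \frac{11}{18} \gamma_{1} + \frac{67}{12} \gamma_{2} + \frac{62}{15} \gamma_{12}
Answer: -\frac{2}{15} - \frac{11}{18} \gamma_{1} + \frac{67}{12} \gamma_{2} + \frac{62}{15} \gamma_{12}


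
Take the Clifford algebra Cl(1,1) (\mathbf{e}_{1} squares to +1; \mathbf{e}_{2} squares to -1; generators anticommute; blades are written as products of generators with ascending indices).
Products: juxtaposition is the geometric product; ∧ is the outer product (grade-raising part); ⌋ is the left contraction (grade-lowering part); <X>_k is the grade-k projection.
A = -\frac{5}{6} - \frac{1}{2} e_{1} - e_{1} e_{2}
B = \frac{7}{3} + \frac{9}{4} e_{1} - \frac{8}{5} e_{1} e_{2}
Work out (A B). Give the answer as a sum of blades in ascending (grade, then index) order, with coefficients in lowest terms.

step 1: -\frac{529}{360} - \frac{73}{24} e_{1} + \frac{61}{20} e_{2} - e_{1} e_{2}
Answer: -\frac{529}{360} - \frac{73}{24} e_{1} + \frac{61}{20} e_{2} - e_{1} e_{2}


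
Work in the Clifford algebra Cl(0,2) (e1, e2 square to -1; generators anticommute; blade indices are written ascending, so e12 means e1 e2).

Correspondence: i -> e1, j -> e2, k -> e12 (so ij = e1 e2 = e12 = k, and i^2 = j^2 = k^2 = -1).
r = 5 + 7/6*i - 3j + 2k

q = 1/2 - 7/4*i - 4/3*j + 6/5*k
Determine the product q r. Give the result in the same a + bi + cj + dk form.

In blades: q = 1/2 - 7/4*e1 - 4/3*e2 + 6/5*e12, r = 5 + 7/6*e1 - 3*e2 + 2*e12.
Distribute q over r term by term (generator squares from the signature, products reordered to ascending indices): (1/2)*r = 5/2 + 7/12*e1 - 3/2*e2 + e12; (-7/4*e1)*r = 49/24 - 35/4*e1 + 7/2*e2 + 21/4*e12; (-4/3*e2)*r = -4 - 8/3*e1 - 20/3*e2 + 14/9*e12; (6/5*e12)*r = -12/5 + 18/5*e1 + 7/5*e2 + 6*e12.
Sum: -223/120 - 217/30*e1 - 49/15*e2 + 497/36*e12; translating back through the correspondence:
Answer: -223/120 - 217/30*i - 49/15*j + 497/36*k


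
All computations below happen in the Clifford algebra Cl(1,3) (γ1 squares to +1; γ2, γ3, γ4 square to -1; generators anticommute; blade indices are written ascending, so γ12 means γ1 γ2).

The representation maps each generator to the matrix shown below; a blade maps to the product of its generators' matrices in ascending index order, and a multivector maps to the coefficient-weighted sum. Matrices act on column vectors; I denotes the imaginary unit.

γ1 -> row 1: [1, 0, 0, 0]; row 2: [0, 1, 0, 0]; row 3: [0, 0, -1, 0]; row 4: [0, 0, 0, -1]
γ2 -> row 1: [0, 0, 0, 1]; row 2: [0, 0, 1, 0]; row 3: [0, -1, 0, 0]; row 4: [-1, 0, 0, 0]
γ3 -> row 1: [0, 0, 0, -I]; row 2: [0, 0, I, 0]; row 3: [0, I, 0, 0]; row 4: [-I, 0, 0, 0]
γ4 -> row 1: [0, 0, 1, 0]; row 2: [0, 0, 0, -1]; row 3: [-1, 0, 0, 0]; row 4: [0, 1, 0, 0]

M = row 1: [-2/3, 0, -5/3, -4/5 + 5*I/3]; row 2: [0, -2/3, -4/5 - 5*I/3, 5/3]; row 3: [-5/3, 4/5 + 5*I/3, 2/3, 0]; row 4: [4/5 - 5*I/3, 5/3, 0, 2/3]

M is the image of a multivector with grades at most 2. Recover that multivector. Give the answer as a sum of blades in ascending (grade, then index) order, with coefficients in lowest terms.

Method: the blade images are trace-orthogonal — tr(rho(e_A) rho(e_B)^-1) = 4 if A = B and 0 otherwise — and rho(e_A)^-1 = (e_A)^2 * rho(e_A) with (e_A)^2 = +1 or -1, so the coefficient of e_A in the preimage is (e_A)^2 * tr(M rho(e_A))/4.
Nonzero projections over blades of grade <= 2: γ1: (γ1)^2 = +1, tr(M rho(γ1)) = -8/3, coefficient -2/3; γ2: (γ2)^2 = -1, tr(M rho(γ2)) = 16/5, coefficient -4/5; γ13: (γ13)^2 = +1, tr(M rho(γ13)) = -20/3, coefficient -5/3; γ14: (γ14)^2 = +1, tr(M rho(γ14)) = -20/3, coefficient -5/3. Every other blade of grade <= 2 projects to 0.
Answer: -2/3*γ1 - 4/5*γ2 - 5/3*γ13 - 5/3*γ14


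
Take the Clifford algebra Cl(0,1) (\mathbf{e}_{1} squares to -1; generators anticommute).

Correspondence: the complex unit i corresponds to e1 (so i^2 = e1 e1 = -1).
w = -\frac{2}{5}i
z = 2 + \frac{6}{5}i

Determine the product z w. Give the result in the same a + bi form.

In blades: z = 2 + \frac{6}{5} e_{1}, w = -\frac{2}{5} e_{1}.
Distribute z over w term by term (generator squares from the signature, products reordered to ascending indices): (2)*w = -\frac{4}{5} e_{1}; (\frac{6}{5} e_{1})*w = \frac{12}{25}.
Sum: \frac{12}{25} - \frac{4}{5} e_{1}; translating back through the correspondence:
Answer: \frac{12}{25} - \frac{4}{5}i


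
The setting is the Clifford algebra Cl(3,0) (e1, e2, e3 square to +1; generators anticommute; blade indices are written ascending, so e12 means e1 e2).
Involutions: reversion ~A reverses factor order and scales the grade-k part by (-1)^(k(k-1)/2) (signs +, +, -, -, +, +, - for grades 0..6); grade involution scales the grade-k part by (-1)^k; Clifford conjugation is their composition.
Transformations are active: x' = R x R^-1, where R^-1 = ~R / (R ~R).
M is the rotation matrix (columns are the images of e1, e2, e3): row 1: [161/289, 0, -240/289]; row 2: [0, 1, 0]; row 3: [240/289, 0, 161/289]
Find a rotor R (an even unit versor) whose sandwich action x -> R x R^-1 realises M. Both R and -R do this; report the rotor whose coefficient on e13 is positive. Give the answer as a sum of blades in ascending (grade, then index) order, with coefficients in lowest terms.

Method: write R = a + b12*e12 + b13*e13 + b23*e23 with a^2 + b12^2 + b13^2 + b23^2 = 1 (so R^-1 = ~R). Expanding the columns R e_j ~R gives tr M = 4a^2 - 1 and, from the antisymmetric part, M21 - M12 = -4a*b12, M13 - M31 = 4a*b13, M32 - M23 = -4a*b23.
Here tr M = 611/289, so a^2 = (1 + tr M)/4 = 225/289 and a = ±15/17. Taking a = 15/17: M21 - M12 = 0, M13 - M31 = -480/289, M32 - M23 = 0, giving b12 = 0, b13 = -8/17, b23 = 0, i.e. R = 15/17 - 8/17*e13.
Its e13 coefficient is negative, so report the other preimage -R.
Answer: -15/17 + 8/17*e13. Note: both R and -R realise this M (trace 611/289); the covering map identifies them, and the e13-coefficient sign is the tie-breaker.


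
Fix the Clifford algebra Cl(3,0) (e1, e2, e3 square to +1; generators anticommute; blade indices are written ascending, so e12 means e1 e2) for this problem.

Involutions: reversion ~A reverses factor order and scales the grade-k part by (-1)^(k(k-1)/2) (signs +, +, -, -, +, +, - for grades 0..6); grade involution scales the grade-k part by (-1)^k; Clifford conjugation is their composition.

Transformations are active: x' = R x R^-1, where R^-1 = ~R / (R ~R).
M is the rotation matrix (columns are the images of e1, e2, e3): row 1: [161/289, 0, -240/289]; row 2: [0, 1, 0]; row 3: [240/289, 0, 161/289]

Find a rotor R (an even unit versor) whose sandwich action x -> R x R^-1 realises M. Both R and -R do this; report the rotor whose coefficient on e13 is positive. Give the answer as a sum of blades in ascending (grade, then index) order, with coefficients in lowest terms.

Method: write R = a + b12*e12 + b13*e13 + b23*e23 with a^2 + b12^2 + b13^2 + b23^2 = 1 (so R^-1 = ~R). Expanding the columns R e_j ~R gives tr M = 4a^2 - 1 and, from the antisymmetric part, M21 - M12 = -4a*b12, M13 - M31 = 4a*b13, M32 - M23 = -4a*b23.
Here tr M = 611/289, so a^2 = (1 + tr M)/4 = 225/289 and a = ±15/17. Taking a = 15/17: M21 - M12 = 0, M13 - M31 = -480/289, M32 - M23 = 0, giving b12 = 0, b13 = -8/17, b23 = 0, i.e. R = 15/17 - 8/17*e13.
Its e13 coefficient is negative, so report the other preimage -R.
Answer: -15/17 + 8/17*e13. Recall the cover is two-to-one: with M of trace 611/289, both preimages act alike, and the stated e13 sign chooses the sheet.


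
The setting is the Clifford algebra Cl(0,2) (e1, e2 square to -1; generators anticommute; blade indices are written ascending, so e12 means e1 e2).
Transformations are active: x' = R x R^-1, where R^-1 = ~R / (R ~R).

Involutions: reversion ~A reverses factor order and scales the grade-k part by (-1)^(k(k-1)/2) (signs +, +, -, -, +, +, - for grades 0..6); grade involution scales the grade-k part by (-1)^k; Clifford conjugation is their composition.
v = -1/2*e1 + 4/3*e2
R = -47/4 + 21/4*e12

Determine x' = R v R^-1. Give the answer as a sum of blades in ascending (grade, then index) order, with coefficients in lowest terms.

~R = -47/4 - 21/4*e12, and R ~R = 1325/8, so R^-1 = ~R / (1325/8).
R v = -9/8*e1 - 439/24*e2
Answer: 874/1325*e1 + 10033/7950*e2


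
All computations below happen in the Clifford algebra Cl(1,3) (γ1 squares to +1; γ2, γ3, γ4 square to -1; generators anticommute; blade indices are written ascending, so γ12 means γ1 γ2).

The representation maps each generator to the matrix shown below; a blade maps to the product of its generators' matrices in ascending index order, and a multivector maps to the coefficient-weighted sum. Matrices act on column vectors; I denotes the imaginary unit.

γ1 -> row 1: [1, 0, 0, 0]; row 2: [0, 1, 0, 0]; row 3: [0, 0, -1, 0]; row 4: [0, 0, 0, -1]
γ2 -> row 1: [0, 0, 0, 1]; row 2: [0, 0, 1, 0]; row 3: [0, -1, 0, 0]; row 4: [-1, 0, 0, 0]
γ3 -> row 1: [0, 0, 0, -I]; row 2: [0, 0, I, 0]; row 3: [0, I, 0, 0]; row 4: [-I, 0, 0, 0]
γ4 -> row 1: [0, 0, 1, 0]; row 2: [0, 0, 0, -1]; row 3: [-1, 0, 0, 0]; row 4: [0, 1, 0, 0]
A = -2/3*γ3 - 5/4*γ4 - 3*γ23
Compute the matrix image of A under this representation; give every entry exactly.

Bivector images (products of the table entries): rho(γ23) = rho(γ2)rho(γ3) = row 1: [-I, 0, 0, 0]; row 2: [0, I, 0, 0]; row 3: [0, 0, -I, 0]; row 4: [0, 0, 0, I].
M = (-2/3)*rho(γ3) + (-5/4)*rho(γ4) + (-3)*rho(γ23), summed entrywise:
Answer: row 1: [3*I, 0, -5/4, 2*I/3]; row 2: [0, -3*I, -2*I/3, 5/4]; row 3: [5/4, -2*I/3, 3*I, 0]; row 4: [2*I/3, -5/4, 0, -3*I]


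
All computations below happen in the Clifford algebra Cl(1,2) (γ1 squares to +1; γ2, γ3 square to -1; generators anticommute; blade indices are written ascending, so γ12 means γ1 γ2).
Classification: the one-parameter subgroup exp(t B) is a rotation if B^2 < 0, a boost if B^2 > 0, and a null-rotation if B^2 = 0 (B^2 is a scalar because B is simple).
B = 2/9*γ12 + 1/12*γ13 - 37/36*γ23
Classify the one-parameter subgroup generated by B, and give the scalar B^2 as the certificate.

B^2 term by term: the squares give (2/9)^2*(γ12)^2 + (1/12)^2*(γ13)^2 + (-37/36)^2*(γ23)^2 = 4/81*(+1) + 1/144*(+1) + 1369/1296*(-1) = -1 (each basis 2-blade squares to minus the product of its generators' squares); cross terms between blades sharing an index anticommute and cancel. So B^2 = -1.
Answer: rotation, certificate B^2 = -1. Certificate logic: -1 is a conjugation-invariant scalar, so its sign fixes rotation versus boost versus null-rotation outright.


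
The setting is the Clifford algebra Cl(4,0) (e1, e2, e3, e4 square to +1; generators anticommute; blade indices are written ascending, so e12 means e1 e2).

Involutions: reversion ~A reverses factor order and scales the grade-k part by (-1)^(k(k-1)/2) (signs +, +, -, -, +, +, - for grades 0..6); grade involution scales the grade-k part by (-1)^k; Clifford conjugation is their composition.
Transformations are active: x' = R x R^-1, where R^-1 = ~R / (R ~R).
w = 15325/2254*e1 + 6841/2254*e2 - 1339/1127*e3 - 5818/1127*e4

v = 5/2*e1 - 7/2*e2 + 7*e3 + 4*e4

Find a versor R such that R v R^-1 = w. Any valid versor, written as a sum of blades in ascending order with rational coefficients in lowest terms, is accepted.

Reasoning: v^2 = w^2 = 167/2 since conjugation preserves the quadratic form; R = v + w = 10480/1127*e1 - 524/1127*e2 + 6550/1127*e3 - 1310/1127*e4 is then valid when invertible, keeping its own part and reversing (v - w)/2.
Answer: 10480/1127*e1 - 524/1127*e2 + 6550/1127*e3 - 1310/1127*e4


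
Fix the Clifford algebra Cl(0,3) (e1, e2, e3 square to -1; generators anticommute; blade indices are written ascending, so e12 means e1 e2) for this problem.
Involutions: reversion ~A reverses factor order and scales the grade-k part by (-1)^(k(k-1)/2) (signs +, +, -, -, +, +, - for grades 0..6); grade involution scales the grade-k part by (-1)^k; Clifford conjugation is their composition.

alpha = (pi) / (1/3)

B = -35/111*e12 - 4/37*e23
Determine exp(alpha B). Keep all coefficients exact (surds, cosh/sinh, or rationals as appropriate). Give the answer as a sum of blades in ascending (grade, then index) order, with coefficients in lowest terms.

B^2 term by term: the squares give (-35/111)^2*(e12)^2 + (-4/37)^2*(e23)^2 = 1225/12321*(-1) + 16/1369*(-1) = -1/9 (each basis 2-blade squares to minus the product of its generators' squares); cross terms between blades sharing an index anticommute and cancel. So B^2 = -1/9.
B^2 = -1/9 — B^2 < 0, so the exponential closes trigonometrically: l = 1/3, alpha*l = pi, so exp(alpha B) = cos(pi) + (sin(pi)/(1/3))*B = -1 + (0)*B.
Answer: -1


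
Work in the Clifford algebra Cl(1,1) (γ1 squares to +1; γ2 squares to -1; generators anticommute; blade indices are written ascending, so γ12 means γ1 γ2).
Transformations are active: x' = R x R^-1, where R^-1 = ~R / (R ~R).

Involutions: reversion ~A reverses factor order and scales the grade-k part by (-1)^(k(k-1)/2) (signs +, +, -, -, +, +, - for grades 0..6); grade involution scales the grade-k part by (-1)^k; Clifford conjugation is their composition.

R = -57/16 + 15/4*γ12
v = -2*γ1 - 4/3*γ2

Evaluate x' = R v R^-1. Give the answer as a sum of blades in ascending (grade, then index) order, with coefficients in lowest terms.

~R = -57/16 - 15/4*γ12, and R ~R = -351/256, so R^-1 = ~R / (-351/256).
R v = 97/8*γ1 + 49/4*γ2
Answer: 7606/117*γ1 + 7604/117*γ2


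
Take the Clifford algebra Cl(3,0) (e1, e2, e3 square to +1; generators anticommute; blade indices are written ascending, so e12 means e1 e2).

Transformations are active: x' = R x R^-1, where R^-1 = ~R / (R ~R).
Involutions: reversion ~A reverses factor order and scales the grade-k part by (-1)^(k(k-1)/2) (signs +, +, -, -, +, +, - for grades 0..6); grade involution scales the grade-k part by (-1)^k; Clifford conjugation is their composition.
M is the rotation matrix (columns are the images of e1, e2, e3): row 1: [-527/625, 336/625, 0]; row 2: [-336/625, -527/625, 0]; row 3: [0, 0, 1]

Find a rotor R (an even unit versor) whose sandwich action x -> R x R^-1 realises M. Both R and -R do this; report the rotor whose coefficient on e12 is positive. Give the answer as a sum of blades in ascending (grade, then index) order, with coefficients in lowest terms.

Method: write R = a + b12*e12 + b13*e13 + b23*e23 with a^2 + b12^2 + b13^2 + b23^2 = 1 (so R^-1 = ~R). Expanding the columns R e_j ~R gives tr M = 4a^2 - 1 and, from the antisymmetric part, M21 - M12 = -4a*b12, M13 - M31 = 4a*b13, M32 - M23 = -4a*b23.
Here tr M = -429/625, so a^2 = (1 + tr M)/4 = 49/625 and a = ±7/25. Taking a = 7/25: M21 - M12 = -672/625, M13 - M31 = 0, M32 - M23 = 0, giving b12 = 24/25, b13 = 0, b23 = 0, i.e. R = 7/25 + 24/25*e12.
Its e12 coefficient is already positive.
Answer: 7/25 + 24/25*e12. Sheet selection: the two-to-one cover makes ±R indistinguishable at the matrix level (trace -429/625), so uniqueness comes from the required sign on e12.


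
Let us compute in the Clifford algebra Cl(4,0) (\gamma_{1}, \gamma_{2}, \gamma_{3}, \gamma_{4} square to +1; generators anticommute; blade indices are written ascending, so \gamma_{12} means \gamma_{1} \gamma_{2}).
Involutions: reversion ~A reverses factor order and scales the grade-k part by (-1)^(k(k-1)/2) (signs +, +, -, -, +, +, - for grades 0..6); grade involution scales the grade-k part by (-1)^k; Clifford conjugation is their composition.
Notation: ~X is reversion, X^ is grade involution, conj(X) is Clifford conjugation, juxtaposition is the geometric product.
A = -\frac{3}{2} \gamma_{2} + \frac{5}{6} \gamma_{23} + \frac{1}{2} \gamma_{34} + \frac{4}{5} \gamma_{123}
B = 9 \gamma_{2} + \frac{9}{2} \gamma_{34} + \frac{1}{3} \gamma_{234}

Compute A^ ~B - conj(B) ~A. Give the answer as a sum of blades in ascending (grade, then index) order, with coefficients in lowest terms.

first term: \frac{63}{4} + \frac{1}{6} \gamma_{2} - \frac{15}{2} \gamma_{3} + \frac{5}{18} \gamma_{4} + \frac{36}{5} \gamma_{13} - \frac{4}{15} \gamma_{14} - \frac{15}{4} \gamma_{24} - \frac{1}{2} \gamma_{34} + \frac{18}{5} \gamma_{124} - \frac{9}{4} \gamma_{234}
second term: \frac{45}{4} + \frac{1}{6} \gamma_{2} + \frac{15}{2} \gamma_{3} + \frac{5}{18} \gamma_{4} - \frac{36}{5} \gamma_{13} - \frac{4}{15} \gamma_{14} - \frac{15}{4} \gamma_{24} - \frac{1}{2} \gamma_{34} - \frac{18}{5} \gamma_{124} + \frac{45}{4} \gamma_{234}
Answer: \frac{9}{2} - 15 \gamma_{3} + \frac{72}{5} \gamma_{13} + \frac{36}{5} \gamma_{124} - \frac{27}{2} \gamma_{234}


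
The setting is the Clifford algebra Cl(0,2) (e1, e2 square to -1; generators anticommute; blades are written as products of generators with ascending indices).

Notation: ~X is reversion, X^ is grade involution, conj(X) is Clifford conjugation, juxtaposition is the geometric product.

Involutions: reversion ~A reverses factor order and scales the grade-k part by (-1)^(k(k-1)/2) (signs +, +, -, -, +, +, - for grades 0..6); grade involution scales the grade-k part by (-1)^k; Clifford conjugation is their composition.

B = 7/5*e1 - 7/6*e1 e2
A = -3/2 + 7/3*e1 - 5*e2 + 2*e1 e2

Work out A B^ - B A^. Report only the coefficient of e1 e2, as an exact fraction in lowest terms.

first term: 28/5 + 119/15*e1 - 7/90*e2 - 21/4*e1 e2
second term: 28/5 + 56/15*e1 - 7/90*e2 + 35/4*e1 e2
Answer: -14


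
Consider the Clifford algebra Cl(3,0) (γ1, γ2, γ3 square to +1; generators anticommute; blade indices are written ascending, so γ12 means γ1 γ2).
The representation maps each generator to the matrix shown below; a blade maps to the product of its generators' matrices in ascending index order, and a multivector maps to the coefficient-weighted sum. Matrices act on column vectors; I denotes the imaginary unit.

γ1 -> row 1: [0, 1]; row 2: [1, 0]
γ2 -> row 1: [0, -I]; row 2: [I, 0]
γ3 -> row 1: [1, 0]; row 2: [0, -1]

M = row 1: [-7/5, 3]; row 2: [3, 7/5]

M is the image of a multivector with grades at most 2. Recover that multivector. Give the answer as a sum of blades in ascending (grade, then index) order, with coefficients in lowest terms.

Method: 1, rho(γ1), rho(γ2), rho(γ3) form a trace-orthogonal basis of the 2x2 complex matrices (tr(X Y) = 2 if X = Y, else 0), so M = m0*1 + m1*rho(γ1) + m2*rho(γ2) + m3*rho(γ3) with m0 = tr(M)/2 = 0, m1 = tr(M rho(γ1))/2 = 3, m2 = tr(M rho(γ2))/2 = 0, m3 = tr(M rho(γ3))/2 = -7/5.
Multiplying table entries, the bivector images are rho(γ12) = I*rho(γ3), rho(γ13) = -I*rho(γ2), rho(γ23) = I*rho(γ1); with real blade coefficients the real parts of m0..m3 are the coefficients of 1, γ1, γ2, γ3 and the imaginary parts give the bivectors (γ23: Im m1, γ13: -Im m2, γ12: Im m3).
Answer: 3*γ1 - 7/5*γ3


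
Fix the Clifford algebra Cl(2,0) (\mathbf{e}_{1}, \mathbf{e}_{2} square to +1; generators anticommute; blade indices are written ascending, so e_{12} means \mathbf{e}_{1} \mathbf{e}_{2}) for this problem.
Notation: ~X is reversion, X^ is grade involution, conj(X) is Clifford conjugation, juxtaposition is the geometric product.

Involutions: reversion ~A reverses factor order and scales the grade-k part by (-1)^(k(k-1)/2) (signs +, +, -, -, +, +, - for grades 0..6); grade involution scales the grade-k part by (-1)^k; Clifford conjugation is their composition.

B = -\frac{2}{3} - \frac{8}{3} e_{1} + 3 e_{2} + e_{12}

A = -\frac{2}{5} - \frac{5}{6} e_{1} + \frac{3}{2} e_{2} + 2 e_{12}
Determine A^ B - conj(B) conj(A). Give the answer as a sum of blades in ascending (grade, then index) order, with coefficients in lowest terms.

first term: -\frac{761}{90} + \frac{721}{90} e_{1} + \frac{179}{30} e_{2} - \frac{97}{30} e_{12}
second term: \frac{449}{90} - \frac{551}{90} e_{1} - \frac{23}{10} e_{2} + \frac{7}{30} e_{12}
Answer: -\frac{121}{9} + \frac{212}{15} e_{1} + \frac{124}{15} e_{2} - \frac{52}{15} e_{12}


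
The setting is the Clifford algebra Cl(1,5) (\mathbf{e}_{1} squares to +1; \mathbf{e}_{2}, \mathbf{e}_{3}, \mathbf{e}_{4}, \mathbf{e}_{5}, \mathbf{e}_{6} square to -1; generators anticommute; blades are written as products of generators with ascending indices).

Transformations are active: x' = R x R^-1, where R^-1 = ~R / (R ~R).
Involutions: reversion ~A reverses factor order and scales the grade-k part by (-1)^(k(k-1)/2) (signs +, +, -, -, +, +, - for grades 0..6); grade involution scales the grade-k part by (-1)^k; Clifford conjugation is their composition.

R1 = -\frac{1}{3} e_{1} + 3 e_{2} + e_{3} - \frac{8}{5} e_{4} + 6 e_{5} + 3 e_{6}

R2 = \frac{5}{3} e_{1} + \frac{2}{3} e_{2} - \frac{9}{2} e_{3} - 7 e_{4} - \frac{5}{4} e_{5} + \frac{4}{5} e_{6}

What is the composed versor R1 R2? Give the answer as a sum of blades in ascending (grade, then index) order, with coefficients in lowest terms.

Distribute over the terms of R1 (each basis-blade product reordered to ascending indices, repeated generators contracted through their squares):
(-\frac{1}{3} e_{1}) R2 = -\frac{5}{9} - \frac{2}{9} e_{1} e_{2} + \frac{3}{2} e_{1} e_{3} + \frac{7}{3} e_{1} e_{4} + \frac{5}{12} e_{1} e_{5} - \frac{4}{15} e_{1} e_{6}
(3 e_{2}) R2 = -2 - 5 e_{1} e_{2} - \frac{27}{2} e_{2} e_{3} - 21 e_{2} e_{4} - \frac{15}{4} e_{2} e_{5} + \frac{12}{5} e_{2} e_{6}
(e_{3}) R2 = \frac{9}{2} - \frac{5}{3} e_{1} e_{3} - \frac{2}{3} e_{2} e_{3} - 7 e_{3} e_{4} - \frac{5}{4} e_{3} e_{5} + \frac{4}{5} e_{3} e_{6}
(-\frac{8}{5} e_{4}) R2 = -\frac{56}{5} + \frac{8}{3} e_{1} e_{4} + \frac{16}{15} e_{2} e_{4} - \frac{36}{5} e_{3} e_{4} + 2 e_{4} e_{5} - \frac{32}{25} e_{4} e_{6}
(6 e_{5}) R2 = \frac{15}{2} - 10 e_{1} e_{5} - 4 e_{2} e_{5} + 27 e_{3} e_{5} + 42 e_{4} e_{5} + \frac{24}{5} e_{5} e_{6}
(3 e_{6}) R2 = -\frac{12}{5} - 5 e_{1} e_{6} - 2 e_{2} e_{6} + \frac{27}{2} e_{3} e_{6} + 21 e_{4} e_{6} + \frac{15}{4} e_{5} e_{6}
Summing the partial products and collecting blades:
Answer: -\frac{187}{45} - \frac{47}{9} e_{1} e_{2} - \frac{1}{6} e_{1} e_{3} + 5 e_{1} e_{4} - \frac{115}{12} e_{1} e_{5} - \frac{79}{15} e_{1} e_{6} - \frac{85}{6} e_{2} e_{3} - \frac{299}{15} e_{2} e_{4} - \frac{31}{4} e_{2} e_{5} + \frac{2}{5} e_{2} e_{6} - \frac{71}{5} e_{3} e_{4} + \frac{103}{4} e_{3} e_{5} + \frac{143}{10} e_{3} e_{6} + 44 e_{4} e_{5} + \frac{493}{25} e_{4} e_{6} + \frac{171}{20} e_{5} e_{6}


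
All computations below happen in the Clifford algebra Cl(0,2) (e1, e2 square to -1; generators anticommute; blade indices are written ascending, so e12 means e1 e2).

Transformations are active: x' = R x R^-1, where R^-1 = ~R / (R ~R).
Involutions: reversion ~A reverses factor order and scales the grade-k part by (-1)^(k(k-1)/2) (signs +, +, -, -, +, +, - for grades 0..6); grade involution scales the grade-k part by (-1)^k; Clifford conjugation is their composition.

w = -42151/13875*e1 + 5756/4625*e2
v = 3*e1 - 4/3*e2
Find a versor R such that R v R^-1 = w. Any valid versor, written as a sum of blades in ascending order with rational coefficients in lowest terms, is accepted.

Since q(v) = q(w) = -97/9, the sum R = v + w = -526/13875*e1 - 1232/13875*e2 does the job whenever invertible.
Answer: -526/13875*e1 - 1232/13875*e2


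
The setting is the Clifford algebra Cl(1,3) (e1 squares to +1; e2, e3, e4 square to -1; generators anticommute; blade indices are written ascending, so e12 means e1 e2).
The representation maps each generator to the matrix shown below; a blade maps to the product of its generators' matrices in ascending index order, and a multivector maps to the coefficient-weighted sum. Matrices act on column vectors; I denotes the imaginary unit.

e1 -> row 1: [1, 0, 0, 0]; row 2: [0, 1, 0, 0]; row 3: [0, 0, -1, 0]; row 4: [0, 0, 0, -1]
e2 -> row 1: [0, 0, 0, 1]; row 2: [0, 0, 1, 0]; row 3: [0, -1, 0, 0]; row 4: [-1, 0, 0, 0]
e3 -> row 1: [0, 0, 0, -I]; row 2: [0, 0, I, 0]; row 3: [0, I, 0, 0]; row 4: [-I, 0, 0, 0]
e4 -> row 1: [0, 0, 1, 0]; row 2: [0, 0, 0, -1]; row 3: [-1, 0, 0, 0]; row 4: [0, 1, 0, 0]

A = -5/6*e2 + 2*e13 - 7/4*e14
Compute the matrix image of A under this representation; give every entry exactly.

Bivector images (products of the table entries): rho(e13) = rho(e1)rho(e3) = row 1: [0, 0, 0, -I]; row 2: [0, 0, I, 0]; row 3: [0, -I, 0, 0]; row 4: [I, 0, 0, 0]; rho(e14) = rho(e1)rho(e4) = row 1: [0, 0, 1, 0]; row 2: [0, 0, 0, -1]; row 3: [1, 0, 0, 0]; row 4: [0, -1, 0, 0].
M = (-5/6)*rho(e2) + (2)*rho(e13) + (-7/4)*rho(e14), summed entrywise:
Answer: row 1: [0, 0, -7/4, -5/6 - 2*I]; row 2: [0, 0, -5/6 + 2*I, 7/4]; row 3: [-7/4, 5/6 - 2*I, 0, 0]; row 4: [5/6 + 2*I, 7/4, 0, 0]
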